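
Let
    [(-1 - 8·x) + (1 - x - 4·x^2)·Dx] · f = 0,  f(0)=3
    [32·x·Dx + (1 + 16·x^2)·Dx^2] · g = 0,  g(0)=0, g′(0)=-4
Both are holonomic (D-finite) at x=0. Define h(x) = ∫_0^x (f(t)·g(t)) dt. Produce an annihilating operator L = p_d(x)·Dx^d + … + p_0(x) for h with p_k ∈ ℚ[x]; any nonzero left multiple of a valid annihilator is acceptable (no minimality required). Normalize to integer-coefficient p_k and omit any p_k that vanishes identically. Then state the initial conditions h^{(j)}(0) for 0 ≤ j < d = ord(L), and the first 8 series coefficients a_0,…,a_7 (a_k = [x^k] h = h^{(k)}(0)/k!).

f: a_k = 3, 3, 15, 27, 87, 195, 543, 1323, …
g: a_k = 0, -4, 0, 64/3, 0, -1024/5, 0, 16384/7, …
f·g: L₀ = L_f ⊗_s L_g, ord ≤ 1·2.
∫: right-multiply L₀ by Dx.
L = (8 + 32·x + 384·x^2)·Dx + (2 - 16·x + 64·x^2 + 384·x^3)·Dx^2 + (-1 + x - 12·x^2 + 16·x^3 + 64·x^4)·Dx^3  (order 3).
h: a_k = 0, 0, -6, -4, 1, -44/5, -1606/15, -4092/35, …
ICs: h(0) = 0, h′(0) = 0, h′′(0) = -12.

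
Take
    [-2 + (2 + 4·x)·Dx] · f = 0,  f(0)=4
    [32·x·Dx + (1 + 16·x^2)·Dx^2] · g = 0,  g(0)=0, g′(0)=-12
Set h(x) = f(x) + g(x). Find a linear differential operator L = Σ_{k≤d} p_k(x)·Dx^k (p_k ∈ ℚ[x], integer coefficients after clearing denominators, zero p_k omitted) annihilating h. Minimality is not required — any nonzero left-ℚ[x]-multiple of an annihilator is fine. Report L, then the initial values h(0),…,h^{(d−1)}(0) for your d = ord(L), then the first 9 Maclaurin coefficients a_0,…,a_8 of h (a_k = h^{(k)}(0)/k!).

L = (-32 - 160·x + 1536·x^2 + 1536·x^3)·Dx + (-35 - 128·x + 1312·x^2 + 6144·x^3 + 5376·x^4)·Dx^2 + (-1 + 30·x + 96·x^2 + 576·x^3 + 1792·x^4 + 1536·x^5)·Dx^3  (order 3).
h: a_k = 4, -8, -2, 66, -5/2, -6109/10, -21/4, 196839/28, -429/32, …
ICs: h(0) = 4, h′(0) = -8, h′′(0) = -4.

f: a_k = 4, 4, -2, 2, -5/2, 7/2, -21/4, 33/4, -429/32, …
g: a_k = 0, -12, 0, 64, 0, -3072/5, 0, 49152/7, 0, …
h₀=f+g: left-lcm gives L₀, ord ≤ 3.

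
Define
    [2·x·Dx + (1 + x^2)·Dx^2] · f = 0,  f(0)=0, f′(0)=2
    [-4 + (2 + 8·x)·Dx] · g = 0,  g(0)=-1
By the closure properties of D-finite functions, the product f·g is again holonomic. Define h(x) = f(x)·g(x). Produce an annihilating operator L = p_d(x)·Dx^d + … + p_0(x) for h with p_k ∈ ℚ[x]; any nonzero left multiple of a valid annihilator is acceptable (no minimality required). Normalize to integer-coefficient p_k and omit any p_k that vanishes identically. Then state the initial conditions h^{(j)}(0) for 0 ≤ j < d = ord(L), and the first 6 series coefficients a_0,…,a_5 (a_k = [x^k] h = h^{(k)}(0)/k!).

f: a_k = 0, 2, 0, -2/3, 0, 2/5, …
g: a_k = -1, -2, 2, -4, 10, -28, …
Sym-product of L_f,L_g gives L₀ (≤ ord 2).
L = (12 - 4·x - 4·x^2) + (-4 - 14·x + 12·x^2 + 16·x^3)·Dx + (1 + 8·x + 17·x^2 + 8·x^3 + 16·x^4)·Dx^2  (order 2).
h: a_k = 0, -2, -4, 14/3, -20/3, 274/15, …
ICs: h(0) = 0, h′(0) = -2.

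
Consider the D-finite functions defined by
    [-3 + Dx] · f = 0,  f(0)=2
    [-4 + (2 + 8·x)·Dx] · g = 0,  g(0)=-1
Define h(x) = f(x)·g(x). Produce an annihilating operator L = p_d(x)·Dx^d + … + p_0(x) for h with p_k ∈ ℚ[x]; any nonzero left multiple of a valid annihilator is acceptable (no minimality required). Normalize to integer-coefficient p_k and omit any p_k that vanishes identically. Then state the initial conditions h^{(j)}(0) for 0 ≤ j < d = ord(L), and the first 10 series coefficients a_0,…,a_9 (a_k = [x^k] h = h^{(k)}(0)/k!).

f: a_k = 2, 6, 9, 9, 27/4, 81/20, 81/40, 243/280, 729/2240, 243/2240, …
g: a_k = -1, -2, 2, -4, 10, -28, 84, -264, 858, -2860, …
h₀=f·g: eliminate ⇒ L₀, order ≤ 1·1.
L = (-5 - 12·x) + (1 + 4·x)·Dx  (order 1).
h: a_k = -2, -10, -17, -23, -43/4, -631/20, 459/8, -58749/280, 1544007/2240, -5258677/2240, …
ICs: h(0) = -2.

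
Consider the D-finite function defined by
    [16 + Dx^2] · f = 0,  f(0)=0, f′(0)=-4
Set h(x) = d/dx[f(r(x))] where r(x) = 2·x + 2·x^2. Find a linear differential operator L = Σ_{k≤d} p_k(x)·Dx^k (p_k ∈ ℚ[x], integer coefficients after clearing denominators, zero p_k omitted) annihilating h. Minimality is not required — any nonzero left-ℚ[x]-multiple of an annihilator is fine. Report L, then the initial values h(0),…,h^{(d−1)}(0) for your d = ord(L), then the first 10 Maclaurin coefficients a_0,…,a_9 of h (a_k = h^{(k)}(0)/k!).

f: a_k = 0, -4, 0, 32/3, 0, -128/15, 0, 1024/315, 0, -2048/2835, …
Change of var in L_f (x↦r) gives L₀.
h₀' ⇒ L via d/dx closure of L₀.
L = (76 + 512·x + 1536·x^2 + 2048·x^3 + 1024·x^4) + (-6 - 12·x)·Dx + (1 + 4·x + 4·x^2)·Dx^2  (order 2).
h: a_k = -8, -16, 256, 1024, -256/3, -7680, -729088/45, 65536/45, 19853312/315, 2301952/21, …
ICs: h(0) = -8, h′(0) = -16.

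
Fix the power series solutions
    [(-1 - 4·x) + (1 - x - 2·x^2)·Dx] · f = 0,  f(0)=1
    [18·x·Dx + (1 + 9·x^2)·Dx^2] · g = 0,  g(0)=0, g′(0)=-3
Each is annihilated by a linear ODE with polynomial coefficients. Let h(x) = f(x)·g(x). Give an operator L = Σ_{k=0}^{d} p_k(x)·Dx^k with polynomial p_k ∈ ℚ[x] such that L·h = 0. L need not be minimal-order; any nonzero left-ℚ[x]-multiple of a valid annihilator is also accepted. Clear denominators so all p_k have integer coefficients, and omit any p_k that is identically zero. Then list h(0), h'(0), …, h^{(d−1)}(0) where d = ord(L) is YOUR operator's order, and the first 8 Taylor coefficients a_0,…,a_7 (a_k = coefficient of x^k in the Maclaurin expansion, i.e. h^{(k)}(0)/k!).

f: a_k = 1, 1, 3, 5, 11, 21, 43, 85, …
g: a_k = 0, -3, 0, 9, 0, -243/5, 0, 2187/7, …
L₀ := L_f ⊗_s L_g (sym. prod.), ord ≤ 2.
L = (4 + 18·x + 108·x^2) + (2 - 10·x + 36·x^2 + 108·x^3)·Dx + (-1 + x - 7·x^2 + 9·x^3 + 18·x^4)·Dx^2  (order 2).
h: a_k = 0, -3, -3, 0, -6, -273/5, -333/5, 4782/35, …
ICs: h(0) = 0, h′(0) = -3.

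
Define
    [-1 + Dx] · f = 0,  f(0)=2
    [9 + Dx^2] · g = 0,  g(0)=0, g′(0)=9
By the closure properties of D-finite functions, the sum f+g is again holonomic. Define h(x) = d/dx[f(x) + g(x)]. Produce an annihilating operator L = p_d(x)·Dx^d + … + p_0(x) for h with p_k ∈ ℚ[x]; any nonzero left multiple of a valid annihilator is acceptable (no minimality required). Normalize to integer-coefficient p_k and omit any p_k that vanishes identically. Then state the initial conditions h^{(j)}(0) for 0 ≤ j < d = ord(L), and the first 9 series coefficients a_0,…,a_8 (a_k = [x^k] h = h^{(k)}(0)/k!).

f: a_k = 2, 2, 1, 1/3, 1/12, 1/60, 1/360, 1/2520, 1/20160, …
g: a_k = 0, 9, 0, -27/2, 0, 243/40, 0, -729/560, 0, …
Weyl lclm of L_f,L_g ⇒ L₀ (ord ≤ 3).
Differentiate: ansatz ord ≤ ord L₀ ⇒ L.
L = 9 - 9·Dx + Dx^2 - Dx^3  (order 3).
h: a_k = 11, 2, -79/2, 1/3, 731/24, 1/60, -6559/720, 1/2520, 59051/40320, …
ICs: h(0) = 11, h′(0) = 2, h′′(0) = -79.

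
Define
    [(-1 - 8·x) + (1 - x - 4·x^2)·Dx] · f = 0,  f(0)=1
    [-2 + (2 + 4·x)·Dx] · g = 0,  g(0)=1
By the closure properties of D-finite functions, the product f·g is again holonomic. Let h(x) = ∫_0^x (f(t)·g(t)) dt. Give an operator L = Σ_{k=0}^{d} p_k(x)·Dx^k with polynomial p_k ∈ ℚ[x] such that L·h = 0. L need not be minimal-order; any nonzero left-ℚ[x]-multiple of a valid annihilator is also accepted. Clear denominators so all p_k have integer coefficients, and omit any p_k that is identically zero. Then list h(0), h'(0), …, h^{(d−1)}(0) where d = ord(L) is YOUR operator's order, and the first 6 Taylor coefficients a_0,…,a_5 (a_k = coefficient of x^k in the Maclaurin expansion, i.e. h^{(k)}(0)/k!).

L = (2 + 9·x + 12·x^2)·Dx + (-1 - x + 6·x^2 + 8·x^3)·Dx^2  (order 2).
h: a_k = 0, 1, 1, 11/6, 7/2, 283/40, …
ICs: h(0) = 0, h′(0) = 1.

f: a_k = 1, 1, 5, 9, 29, 65, …
g: a_k = 1, 1, -1/2, 1/2, -5/8, 7/8, …
f·g: L₀ = L_f ⊗_s L_g, ord ≤ 1·1.
∫: right-multiply L₀ by Dx.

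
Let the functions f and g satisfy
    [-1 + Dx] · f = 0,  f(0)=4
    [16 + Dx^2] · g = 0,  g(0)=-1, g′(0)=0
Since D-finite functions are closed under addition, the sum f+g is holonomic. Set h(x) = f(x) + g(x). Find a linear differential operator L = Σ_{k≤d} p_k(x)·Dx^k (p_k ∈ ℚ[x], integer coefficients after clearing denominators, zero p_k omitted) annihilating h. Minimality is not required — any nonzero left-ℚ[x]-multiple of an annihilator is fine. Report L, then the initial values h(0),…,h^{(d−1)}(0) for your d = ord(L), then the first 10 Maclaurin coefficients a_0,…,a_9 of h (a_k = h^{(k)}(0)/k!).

f: a_k = 4, 4, 2, 2/3, 1/6, 1/30, 1/180, 1/1260, 1/10080, 1/90720, …
g: a_k = -1, 0, 8, 0, -32/3, 0, 256/45, 0, -512/315, 0, …
L₀ := lclm(L_f,L_g); ord L₀ ≤ 1+2.
L = -16 + 16·Dx - Dx^2 + Dx^3  (order 3).
h: a_k = 3, 4, 10, 2/3, -21/2, 1/30, 205/36, 1/1260, -5461/3360, 1/90720, …
ICs: h(0) = 3, h′(0) = 4, h′′(0) = 20.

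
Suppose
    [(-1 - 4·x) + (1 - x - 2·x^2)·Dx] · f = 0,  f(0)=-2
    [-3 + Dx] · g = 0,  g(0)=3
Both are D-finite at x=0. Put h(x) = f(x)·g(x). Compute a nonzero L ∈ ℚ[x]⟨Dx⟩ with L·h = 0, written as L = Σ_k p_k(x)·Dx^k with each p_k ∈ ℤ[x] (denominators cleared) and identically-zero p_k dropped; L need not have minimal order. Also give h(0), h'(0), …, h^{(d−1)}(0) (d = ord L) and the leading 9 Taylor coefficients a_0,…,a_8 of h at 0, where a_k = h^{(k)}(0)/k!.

L = (4 + x - 6·x^2) + (-1 + x + 2·x^2)·Dx  (order 1).
h: a_k = -6, -24, -63, -138, -1137/4, -2862/5, -45879/40, -321213/140, -10280043/2240, …
ICs: h(0) = -6.

f: a_k = -2, -2, -6, -10, -22, -42, -86, -170, -342, …
g: a_k = 3, 9, 27/2, 27/2, 81/8, 243/40, 243/80, 729/560, 2187/4480, …
Product ⇒ symmetric product L₀, ord ≤ 1.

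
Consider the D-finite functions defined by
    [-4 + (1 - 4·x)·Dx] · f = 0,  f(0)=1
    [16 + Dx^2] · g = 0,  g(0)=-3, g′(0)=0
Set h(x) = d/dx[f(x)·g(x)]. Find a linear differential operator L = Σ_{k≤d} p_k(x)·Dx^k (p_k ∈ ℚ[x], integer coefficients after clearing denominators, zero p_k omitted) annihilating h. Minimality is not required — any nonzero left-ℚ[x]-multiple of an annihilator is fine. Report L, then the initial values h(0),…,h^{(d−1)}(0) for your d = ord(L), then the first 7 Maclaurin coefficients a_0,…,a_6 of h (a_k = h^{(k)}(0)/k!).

f: a_k = 1, 4, 16, 64, 256, 1024, 4096, …
g: a_k = -3, 0, 24, 0, -32, 0, 256/15, …
h₀=f·g: eliminate ⇒ L₀, order ≤ 1·2.
Derive L from L₀ (diff closure).
L = (-16 - 128·x + 256·x^2) + (-8 + 32·x)·Dx + (1 - 8·x + 16·x^2)·Dx^2  (order 2).
h: a_k = -12, -48, -288, -1664, -8320, -199168/5, -2788352/15, …
ICs: h(0) = -12, h′(0) = -48.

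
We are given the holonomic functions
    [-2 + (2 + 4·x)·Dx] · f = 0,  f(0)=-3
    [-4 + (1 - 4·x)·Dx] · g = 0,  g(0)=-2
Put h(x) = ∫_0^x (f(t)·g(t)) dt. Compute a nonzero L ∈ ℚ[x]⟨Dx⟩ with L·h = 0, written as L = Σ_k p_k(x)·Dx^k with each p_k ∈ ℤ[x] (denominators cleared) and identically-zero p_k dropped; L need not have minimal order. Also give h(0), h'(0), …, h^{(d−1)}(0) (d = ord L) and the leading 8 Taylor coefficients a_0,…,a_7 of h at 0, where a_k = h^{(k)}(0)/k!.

f: a_k = -3, -3, 3/2, -3/2, 15/8, -21/8, 63/16, -99/16, …
g: a_k = -2, -8, -32, -128, -512, -2048, -8192, -32768, …
Product ⇒ symmetric product L₀, ord ≤ 1.
h=∫h₀ ⇒ L = L₀·Dx.
L = (5 + 4·x)·Dx + (-1 + 2·x + 8·x^2)·Dx^2  (order 2).
h: a_k = 0, 6, 15, 39, 471/4, 7521/20, 10035/8, 240777/56, …
ICs: h(0) = 0, h′(0) = 6.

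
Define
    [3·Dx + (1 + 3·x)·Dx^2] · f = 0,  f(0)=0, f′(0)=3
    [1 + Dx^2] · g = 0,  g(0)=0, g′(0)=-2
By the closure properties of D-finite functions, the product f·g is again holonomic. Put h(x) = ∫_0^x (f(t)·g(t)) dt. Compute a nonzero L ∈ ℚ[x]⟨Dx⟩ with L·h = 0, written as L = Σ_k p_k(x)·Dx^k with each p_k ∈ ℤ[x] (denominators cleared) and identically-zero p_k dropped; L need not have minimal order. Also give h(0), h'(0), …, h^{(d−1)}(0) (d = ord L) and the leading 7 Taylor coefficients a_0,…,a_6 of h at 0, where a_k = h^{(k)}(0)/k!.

L = (-203 - 222·x - 189·x^2 + 432·x^3 + 324·x^4)·Dx + (-84 - 108·x + 648·x^2 + 648·x^3)·Dx^2 + (-208 - 228·x - 54·x^2 + 864·x^3 + 648·x^4)·Dx^3 + (-84 - 108·x + 648·x^2 + 648·x^3)·Dx^4 + (-5 - 6·x + 135·x^2 + 432·x^3 + 324·x^4)·Dx^5  (order 5).
h: a_k = 0, 0, 0, -2, 9/4, -17/5, 13/2, …
ICs: h(0) = 0, h′(0) = 0, h′′(0) = 0, h′′′(0) = -12, h′′′′(0) = 54.

f: a_k = 0, 3, -9/2, 9, -81/4, 243/5, -243/2, …
g: a_k = 0, -2, 0, 1/3, 0, -1/60, 0, …
f·g: L₀ = L_f ⊗_s L_g, ord ≤ 2·2.
∫: right-multiply L₀ by Dx.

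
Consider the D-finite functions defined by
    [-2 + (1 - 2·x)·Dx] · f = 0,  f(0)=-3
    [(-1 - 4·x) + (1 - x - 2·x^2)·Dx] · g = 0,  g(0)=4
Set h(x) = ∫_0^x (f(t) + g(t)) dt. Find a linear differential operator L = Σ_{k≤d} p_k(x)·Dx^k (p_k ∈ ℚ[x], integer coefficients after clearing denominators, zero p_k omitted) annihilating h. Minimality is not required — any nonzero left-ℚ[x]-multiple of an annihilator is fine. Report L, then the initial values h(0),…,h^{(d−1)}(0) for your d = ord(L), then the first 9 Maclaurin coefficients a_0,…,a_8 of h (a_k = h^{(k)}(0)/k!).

L = -4·Dx + (-2 - 8·x)·Dx^2 + (1 - x - 2·x^2)·Dx^3  (order 3).
h: a_k = 0, 1, -1, 0, -1, -4/5, -2, -20/7, -11/2, …
ICs: h(0) = 0, h′(0) = 1, h′′(0) = -2.

f: a_k = -3, -6, -12, -24, -48, -96, -192, -384, -768, …
g: a_k = 4, 4, 12, 20, 44, 84, 172, 340, 684, …
L₀ := lclm(L_f,L_g); ord L₀ ≤ 1+1.
Integrate: L := L₀·Dx.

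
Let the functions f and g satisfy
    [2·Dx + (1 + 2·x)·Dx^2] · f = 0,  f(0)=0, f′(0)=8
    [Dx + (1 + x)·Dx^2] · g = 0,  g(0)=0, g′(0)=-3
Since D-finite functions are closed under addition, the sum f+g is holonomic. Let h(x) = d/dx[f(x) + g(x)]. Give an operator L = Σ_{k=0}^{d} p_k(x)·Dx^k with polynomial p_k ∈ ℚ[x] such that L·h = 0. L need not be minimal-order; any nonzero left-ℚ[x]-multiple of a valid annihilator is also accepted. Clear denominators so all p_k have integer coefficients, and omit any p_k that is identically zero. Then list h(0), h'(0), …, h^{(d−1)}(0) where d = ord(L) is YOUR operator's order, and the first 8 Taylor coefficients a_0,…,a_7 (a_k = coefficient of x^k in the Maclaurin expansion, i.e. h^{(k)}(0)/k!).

f: a_k = 0, 8, -8, 32/3, -16, 128/5, -128/3, 512/7, …
g: a_k = 0, -3, 3/2, -1, 3/4, -3/5, 1/2, -3/7, …
h₀=f+g: left-lcm gives L₀, ord ≤ 4.
h₀' ⇒ L via d/dx closure of L₀.
L = 4 + (6 + 8·x)·Dx + (1 + 3·x + 2·x^2)·Dx^2  (order 2).
h: a_k = 5, -13, 29, -61, 125, -253, 509, -1021, …
ICs: h(0) = 5, h′(0) = -13.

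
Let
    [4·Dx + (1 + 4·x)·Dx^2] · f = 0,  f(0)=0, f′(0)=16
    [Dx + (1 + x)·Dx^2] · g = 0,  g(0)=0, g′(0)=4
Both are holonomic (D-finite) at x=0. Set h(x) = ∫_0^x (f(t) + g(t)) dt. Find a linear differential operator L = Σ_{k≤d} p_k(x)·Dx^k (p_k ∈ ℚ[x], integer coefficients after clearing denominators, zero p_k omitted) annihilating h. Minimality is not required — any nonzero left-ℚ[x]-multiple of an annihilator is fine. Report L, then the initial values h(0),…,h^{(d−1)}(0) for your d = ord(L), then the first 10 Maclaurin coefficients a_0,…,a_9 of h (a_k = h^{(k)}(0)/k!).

L = 8·Dx^2 + (10 + 16·x)·Dx^3 + (1 + 5·x + 4·x^2)·Dx^4  (order 4).
h: a_k = 0, 0, 10, -34/3, 65/3, -257/5, 410/3, -8194/21, 16385/14, -65537/18, …
ICs: h(0) = 0, h′(0) = 0, h′′(0) = 20, h′′′(0) = -68.

f: a_k = 0, 16, -32, 256/3, -256, 4096/5, -8192/3, 65536/7, -32768, 1048576/9, …
g: a_k = 0, 4, -2, 4/3, -1, 4/5, -2/3, 4/7, -1/2, 4/9, …
Sum ⇒ L₀ = lclm(L_f,L_g) in ℚ(x)⟨Dx⟩.
∫: right-multiply L₀ by Dx.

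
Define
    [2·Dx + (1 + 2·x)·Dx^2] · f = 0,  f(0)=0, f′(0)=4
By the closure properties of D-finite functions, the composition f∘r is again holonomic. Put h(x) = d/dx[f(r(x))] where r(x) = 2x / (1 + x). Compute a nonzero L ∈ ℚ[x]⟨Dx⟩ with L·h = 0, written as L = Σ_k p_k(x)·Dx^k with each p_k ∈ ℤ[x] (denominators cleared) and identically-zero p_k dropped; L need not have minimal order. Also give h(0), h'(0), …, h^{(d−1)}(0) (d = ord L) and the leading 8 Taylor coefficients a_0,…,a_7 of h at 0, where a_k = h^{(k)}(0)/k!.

L = (6 + 10·x) + (1 + 6·x + 5·x^2)·Dx  (order 1).
h: a_k = 8, -48, 248, -1248, 6248, -31248, 156248, -781248, …
ICs: h(0) = 8.

f: a_k = 0, 4, -4, 16/3, -8, 64/5, -64/3, 256/7, …
Substitute x→r, Dx→(1/r')Dx; clear ⇒ L₀.
Differentiate: ansatz ord ≤ ord L₀ ⇒ L.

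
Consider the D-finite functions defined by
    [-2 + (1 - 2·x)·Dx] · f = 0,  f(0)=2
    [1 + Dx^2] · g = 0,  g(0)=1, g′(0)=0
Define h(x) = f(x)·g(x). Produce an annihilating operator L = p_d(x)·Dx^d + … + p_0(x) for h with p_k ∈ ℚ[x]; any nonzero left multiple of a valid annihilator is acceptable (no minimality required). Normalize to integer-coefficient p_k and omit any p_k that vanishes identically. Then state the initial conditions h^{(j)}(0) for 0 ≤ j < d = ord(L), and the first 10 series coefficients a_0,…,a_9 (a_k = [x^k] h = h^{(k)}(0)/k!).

f: a_k = 2, 4, 8, 16, 32, 64, 128, 256, 512, 1024, …
g: a_k = 1, 0, -1/2, 0, 1/24, 0, -1/720, 0, 1/40320, 0, …
L₀ := L_f ⊗_s L_g (sym. prod.), ord ≤ 2.
L = (-1 + 2·x) + 4·Dx + (-1 + 2·x)·Dx^2  (order 2).
h: a_k = 2, 4, 7, 14, 337/12, 337/6, 40439/360, 40439/180, 9058337/20160, 9058337/10080, …
ICs: h(0) = 2, h′(0) = 4.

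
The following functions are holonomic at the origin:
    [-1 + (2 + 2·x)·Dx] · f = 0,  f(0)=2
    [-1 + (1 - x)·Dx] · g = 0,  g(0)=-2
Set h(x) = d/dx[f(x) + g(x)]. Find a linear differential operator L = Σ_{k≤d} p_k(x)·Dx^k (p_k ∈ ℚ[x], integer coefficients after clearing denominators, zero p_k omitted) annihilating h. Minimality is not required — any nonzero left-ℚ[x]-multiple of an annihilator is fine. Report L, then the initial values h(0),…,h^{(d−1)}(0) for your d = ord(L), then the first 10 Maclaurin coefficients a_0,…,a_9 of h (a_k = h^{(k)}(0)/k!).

f: a_k = 2, 1, -1/4, 1/8, -5/64, 7/128, -21/512, 33/1024, -429/16384, 715/32768, …
g: a_k = -2, -2, -2, -2, -2, -2, -2, -2, -2, -2, …
L₀ := lclm(L_f,L_g); ord L₀ ≤ 1+1.
Derive L from L₀ (diff closure).
L = (-18 - 6·x) + (-21 - 54·x - 21·x^2)·Dx + (10 + 6·x - 10·x^2 - 6·x^3)·Dx^2  (order 2).
h: a_k = -1, -9/2, -45/8, -133/16, -1245/128, -3135/256, -14105/1024, -33197/2048, -583389/32768, -1322875/65536, …
ICs: h(0) = -1, h′(0) = -9/2.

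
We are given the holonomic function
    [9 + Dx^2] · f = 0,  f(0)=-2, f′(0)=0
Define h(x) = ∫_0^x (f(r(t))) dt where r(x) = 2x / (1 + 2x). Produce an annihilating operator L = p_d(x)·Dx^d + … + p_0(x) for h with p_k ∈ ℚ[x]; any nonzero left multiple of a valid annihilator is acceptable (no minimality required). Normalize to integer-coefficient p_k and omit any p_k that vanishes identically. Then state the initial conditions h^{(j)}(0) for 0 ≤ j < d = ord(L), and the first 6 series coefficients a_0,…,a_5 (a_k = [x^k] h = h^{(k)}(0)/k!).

f: a_k = -2, 0, 9, 0, -27/4, 0, …
Change of var in L_f (x↦r) gives L₀.
h=∫₀ˣh₀: take L = L₀·Dx.
L = 36·Dx + (4 + 24·x + 48·x^2 + 32·x^3)·Dx^2 + (1 + 8·x + 24·x^2 + 32·x^3 + 16·x^4)·Dx^3  (order 3).
h: a_k = 0, -2, 0, 12, -36, 324/5, …
ICs: h(0) = 0, h′(0) = -2, h′′(0) = 0.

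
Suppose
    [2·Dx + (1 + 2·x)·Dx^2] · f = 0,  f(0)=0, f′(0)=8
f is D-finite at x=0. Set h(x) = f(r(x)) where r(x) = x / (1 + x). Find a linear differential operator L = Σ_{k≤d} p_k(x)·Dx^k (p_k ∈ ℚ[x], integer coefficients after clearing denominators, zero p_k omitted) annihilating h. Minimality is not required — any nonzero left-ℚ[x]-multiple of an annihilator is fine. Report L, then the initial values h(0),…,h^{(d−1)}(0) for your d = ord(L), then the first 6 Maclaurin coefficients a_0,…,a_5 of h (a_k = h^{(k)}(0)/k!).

L = (4 + 6·x)·Dx + (1 + 4·x + 3·x^2)·Dx^2  (order 2).
h: a_k = 0, 8, -16, 104/3, -80, 968/5, …
ICs: h(0) = 0, h′(0) = 8.

f: a_k = 0, 8, -8, 32/3, -16, 128/5, …
L₀ from L_f via x↦r, Dx↦r'^{-1}Dx.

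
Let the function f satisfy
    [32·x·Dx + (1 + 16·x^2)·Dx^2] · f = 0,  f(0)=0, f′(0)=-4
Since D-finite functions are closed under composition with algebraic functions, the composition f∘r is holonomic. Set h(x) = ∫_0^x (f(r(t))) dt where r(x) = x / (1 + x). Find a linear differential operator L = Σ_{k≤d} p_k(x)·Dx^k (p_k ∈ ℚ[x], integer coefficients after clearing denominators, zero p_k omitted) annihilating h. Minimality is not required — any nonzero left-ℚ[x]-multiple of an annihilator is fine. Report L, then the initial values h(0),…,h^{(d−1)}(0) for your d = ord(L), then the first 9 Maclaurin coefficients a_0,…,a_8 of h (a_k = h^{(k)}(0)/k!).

f: a_k = 0, -4, 0, 64/3, 0, -1024/5, 0, 16384/7, 0, …
h₀=f(r): pull back L_f along r ⇒ L₀.
∫: right-multiply L₀ by Dx.
L = (2 + 34·x)·Dx^2 + (1 + 2·x + 17·x^2)·Dx^3  (order 3).
h: a_k = 0, 0, -2, 4/3, 13/3, -12, -202/15, 2444/21, -727/14, …
ICs: h(0) = 0, h′(0) = 0, h′′(0) = -4.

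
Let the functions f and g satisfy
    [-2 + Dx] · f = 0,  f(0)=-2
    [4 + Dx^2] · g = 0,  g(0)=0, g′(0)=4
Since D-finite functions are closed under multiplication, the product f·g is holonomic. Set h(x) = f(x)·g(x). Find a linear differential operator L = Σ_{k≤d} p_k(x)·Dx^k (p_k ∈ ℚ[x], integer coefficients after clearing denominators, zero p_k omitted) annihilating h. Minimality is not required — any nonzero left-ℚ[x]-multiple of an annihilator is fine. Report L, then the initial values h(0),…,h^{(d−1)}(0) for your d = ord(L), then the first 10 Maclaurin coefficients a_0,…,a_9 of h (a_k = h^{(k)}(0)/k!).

f: a_k = -2, -4, -4, -8/3, -4/3, -8/15, -8/45, -16/315, -4/315, -8/2835, …
g: a_k = 0, 4, 0, -8/3, 0, 8/15, 0, -16/315, 0, 8/2835, …
Product ⇒ symmetric product L₀, ord ≤ 2.
L = 8 - 4·Dx + Dx^2  (order 2).
h: a_k = 0, -8, -16, -32/3, 0, 64/15, 128/45, 256/315, 0, -256/2835, …
ICs: h(0) = 0, h′(0) = -8.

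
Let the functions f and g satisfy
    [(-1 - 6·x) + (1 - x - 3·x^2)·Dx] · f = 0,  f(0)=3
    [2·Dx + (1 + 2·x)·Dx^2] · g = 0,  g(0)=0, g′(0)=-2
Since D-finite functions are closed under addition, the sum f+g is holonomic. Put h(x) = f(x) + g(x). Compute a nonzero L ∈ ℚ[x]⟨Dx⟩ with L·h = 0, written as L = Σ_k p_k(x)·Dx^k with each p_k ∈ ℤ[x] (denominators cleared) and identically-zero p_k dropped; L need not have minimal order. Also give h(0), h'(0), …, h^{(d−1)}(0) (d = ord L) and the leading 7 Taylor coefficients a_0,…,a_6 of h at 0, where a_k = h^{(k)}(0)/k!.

f: a_k = 3, 3, 12, 21, 57, 120, 291, …
g: a_k = 0, -2, 2, -8/3, 4, -32/5, 32/3, …
h₀=f+g: left-lcm gives L₀, ord ≤ 3.
L = (74 + 412·x + 948·x^2 + 864·x^3 + 648·x^4)·Dx + (17 + 212·x + 890·x^2 + 1644·x^3 + 1764·x^4 + 1080·x^5)·Dx^2 + (-5 - 27·x - 33·x^2 + 68·x^3 + 276·x^4 + 396·x^5 + 216·x^6)·Dx^3  (order 3).
h: a_k = 3, 1, 14, 55/3, 61, 568/5, 905/3, …
ICs: h(0) = 3, h′(0) = 1, h′′(0) = 28.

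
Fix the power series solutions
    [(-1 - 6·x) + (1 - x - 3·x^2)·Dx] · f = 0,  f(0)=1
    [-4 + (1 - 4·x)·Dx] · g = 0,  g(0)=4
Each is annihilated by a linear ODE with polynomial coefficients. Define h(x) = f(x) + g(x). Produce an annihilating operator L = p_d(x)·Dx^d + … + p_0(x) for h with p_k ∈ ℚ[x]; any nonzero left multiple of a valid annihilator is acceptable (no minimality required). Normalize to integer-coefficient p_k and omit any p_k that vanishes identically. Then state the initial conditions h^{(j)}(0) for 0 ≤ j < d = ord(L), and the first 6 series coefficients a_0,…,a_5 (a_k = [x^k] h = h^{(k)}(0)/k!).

f: a_k = 1, 1, 4, 7, 19, 40, …
g: a_k = 4, 16, 64, 256, 1024, 4096, …
L₀ := lclm(L_f,L_g); ord L₀ ≤ 1+1.
L = (-72·x + 72·x^2 - 96·x^3) + (8 - 6·x - 66·x^2 + 112·x^3 - 192·x^4)·Dx + (-1 + 7·x - 15·x^2 + 10·x^3 + 20·x^4 - 48·x^5)·Dx^2  (order 2).
h: a_k = 5, 17, 68, 263, 1043, 4136, …
ICs: h(0) = 5, h′(0) = 17.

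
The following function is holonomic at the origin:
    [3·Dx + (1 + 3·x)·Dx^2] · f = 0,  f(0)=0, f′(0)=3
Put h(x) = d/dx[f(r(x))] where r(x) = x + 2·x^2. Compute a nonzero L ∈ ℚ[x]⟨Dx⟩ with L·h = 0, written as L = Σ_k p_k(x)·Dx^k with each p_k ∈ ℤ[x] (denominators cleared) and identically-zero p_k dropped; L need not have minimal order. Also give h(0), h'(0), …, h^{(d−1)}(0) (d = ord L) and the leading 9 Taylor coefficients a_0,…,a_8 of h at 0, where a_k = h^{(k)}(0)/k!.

f: a_k = 0, 3, -9/2, 9, -81/4, 243/5, -243/2, 2187/7, -6561/8, …
Change of var in L_f (x↦r) gives L₀.
Derive L from L₀ (diff closure).
L = (-1 + 12·x + 24·x^2) + (1 + 7·x + 18·x^2 + 24·x^3)·Dx  (order 1).
h: a_k = 3, 3, -27, 63, -27, -297, 1053, -1377, -2187, …
ICs: h(0) = 3.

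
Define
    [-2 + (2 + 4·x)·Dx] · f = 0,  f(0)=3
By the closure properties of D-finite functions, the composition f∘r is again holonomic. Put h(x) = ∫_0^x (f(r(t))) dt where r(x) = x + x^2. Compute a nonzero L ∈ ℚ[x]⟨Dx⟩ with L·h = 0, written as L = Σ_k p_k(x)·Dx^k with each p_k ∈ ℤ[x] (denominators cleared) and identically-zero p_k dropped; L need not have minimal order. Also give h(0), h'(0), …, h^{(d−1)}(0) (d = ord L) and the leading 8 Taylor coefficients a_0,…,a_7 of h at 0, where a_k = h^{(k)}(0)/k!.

f: a_k = 3, 3, -3/2, 3/2, -15/8, 21/8, -63/16, 99/16, …
h₀=f(r): pull back L_f along r ⇒ L₀.
Integrate: L := L₀·Dx.
L = (-1 - 2·x)·Dx + (1 + 2·x + 2·x^2)·Dx^2  (order 2).
h: a_k = 0, 3, 3/2, 1/2, -3/8, 9/40, -1/16, -9/112, …
ICs: h(0) = 0, h′(0) = 3.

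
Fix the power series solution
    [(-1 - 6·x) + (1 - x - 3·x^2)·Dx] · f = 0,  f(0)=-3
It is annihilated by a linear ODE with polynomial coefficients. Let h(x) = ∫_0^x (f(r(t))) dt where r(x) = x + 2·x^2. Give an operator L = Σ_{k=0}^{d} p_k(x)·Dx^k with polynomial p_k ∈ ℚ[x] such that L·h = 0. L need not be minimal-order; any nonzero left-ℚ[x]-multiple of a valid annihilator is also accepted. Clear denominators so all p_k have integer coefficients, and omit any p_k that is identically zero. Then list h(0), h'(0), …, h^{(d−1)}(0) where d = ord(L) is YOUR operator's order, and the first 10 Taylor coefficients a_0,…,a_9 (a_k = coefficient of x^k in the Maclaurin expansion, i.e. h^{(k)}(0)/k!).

f: a_k = -3, -3, -12, -21, -57, -120, -291, -651, -1524, -3477, …
L₀ from L_f via x↦r, Dx↦r'^{-1}Dx.
∫: right-multiply L₀ by Dx.
L = (1 + 10·x + 36·x^2 + 48·x^3)·Dx + (-1 + x + 5·x^2 + 12·x^3 + 12·x^4)·Dx^2  (order 2).
h: a_k = 0, -3, -3/2, -6, -69/4, -231/5, -138, -3027/7, -10767/8, -4290, …
ICs: h(0) = 0, h′(0) = -3.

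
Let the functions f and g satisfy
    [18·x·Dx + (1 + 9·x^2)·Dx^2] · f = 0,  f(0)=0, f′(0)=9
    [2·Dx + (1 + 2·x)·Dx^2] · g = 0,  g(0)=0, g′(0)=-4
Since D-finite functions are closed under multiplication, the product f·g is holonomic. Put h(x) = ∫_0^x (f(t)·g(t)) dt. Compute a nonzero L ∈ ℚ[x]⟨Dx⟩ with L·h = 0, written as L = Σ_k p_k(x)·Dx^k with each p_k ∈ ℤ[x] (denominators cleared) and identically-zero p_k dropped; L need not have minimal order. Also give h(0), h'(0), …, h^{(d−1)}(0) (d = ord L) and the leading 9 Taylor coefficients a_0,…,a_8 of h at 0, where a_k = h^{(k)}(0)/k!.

L = (792 + 3024·x + 22680·x^2 + 102384·x^3 + 174960·x^4 + 151632·x^5 + 104976·x^7)·Dx^2 + (332 + 4752·x + 28908·x^2 + 127008·x^3 + 351216·x^4 + 542376·x^5 + 408240·x^6 + 157464·x^7 + 367416·x^8)·Dx^3 + (44 + 916·x + 6696·x^2 + 27252·x^3 + 85860·x^4 + 193428·x^5 + 279936·x^6 + 224532·x^7 + 157464·x^8 + 209952·x^9)·Dx^4 + (10 + 76·x + 418·x^2 + 1728·x^3 + 5391·x^4 + 12960·x^5 + 24948·x^6 + 34992·x^7 + 29889·x^8 + 26244·x^9 + 26244·x^10)·Dx^5  (order 5).
h: a_k = 0, 0, 0, -12, 9, 12, -6, -396/5, 699/10, …
ICs: h(0) = 0, h′(0) = 0, h′′(0) = 0, h′′′(0) = -72, h′′′′(0) = 216.

f: a_k = 0, 9, 0, -27, 0, 729/5, 0, -6561/7, 0, …
g: a_k = 0, -4, 4, -16/3, 8, -64/5, 64/3, -256/7, 64, …
L₀ := L_f ⊗_s L_g (sym. prod.), ord ≤ 4.
Integrate: L := L₀·Dx.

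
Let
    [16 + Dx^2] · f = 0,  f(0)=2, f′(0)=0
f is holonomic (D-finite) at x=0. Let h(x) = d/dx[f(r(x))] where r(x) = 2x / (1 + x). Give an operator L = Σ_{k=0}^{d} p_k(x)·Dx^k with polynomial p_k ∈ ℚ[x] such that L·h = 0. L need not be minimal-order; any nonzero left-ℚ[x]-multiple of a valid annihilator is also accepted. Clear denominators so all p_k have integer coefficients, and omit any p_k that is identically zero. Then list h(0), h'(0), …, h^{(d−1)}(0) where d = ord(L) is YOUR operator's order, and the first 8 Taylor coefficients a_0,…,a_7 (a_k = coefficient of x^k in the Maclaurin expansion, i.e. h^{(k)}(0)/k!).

f: a_k = 2, 0, -16, 0, 64/3, 0, -512/45, 0, …
Change of var in L_f (x↦r) gives L₀.
h₀' ⇒ L via d/dx closure of L₀.
L = (70 + 12·x + 6·x^2) + (6 + 18·x + 18·x^2 + 6·x^3)·Dx + (1 + 4·x + 6·x^2 + 4·x^3 + x^4)·Dx^2  (order 2).
h: a_k = 0, -128, 384, 1792/3, -16640/3, 212864/15, -72576/5, -7461376/315, …
ICs: h(0) = 0, h′(0) = -128.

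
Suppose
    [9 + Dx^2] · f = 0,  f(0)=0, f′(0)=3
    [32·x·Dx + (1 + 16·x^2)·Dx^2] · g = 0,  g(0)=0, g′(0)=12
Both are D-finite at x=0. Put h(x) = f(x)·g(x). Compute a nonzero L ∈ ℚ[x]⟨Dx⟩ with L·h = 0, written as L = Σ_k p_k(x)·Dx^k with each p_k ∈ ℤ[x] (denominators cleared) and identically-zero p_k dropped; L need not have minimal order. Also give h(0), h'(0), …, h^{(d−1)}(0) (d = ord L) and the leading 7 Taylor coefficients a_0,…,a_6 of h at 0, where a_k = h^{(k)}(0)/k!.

f: a_k = 0, 3, 0, -9/2, 0, 81/40, 0, …
g: a_k = 0, 12, 0, -64, 0, 3072/5, 0, …
h₀=f·g: eliminate ⇒ L₀, order ≤ 2·2.
L = (16425 + 696384·x^2 + 2778624·x^4 + 11943936·x^6 + 47775744·x^8) + (23616·x + 543744·x^3 + 3981312·x^5 + 21233664·x^7)·Dx + (2050 + 87168·x^2 + 470016·x^4 + 2654208·x^6 + 10616832·x^8)·Dx^2 + (2624·x + 60416·x^3 + 442368·x^5 + 2359296·x^7)·Dx^3 + (25 + 1088·x^2 + 17920·x^4 + 147456·x^6 + 589824·x^8)·Dx^4  (order 4).
h: a_k = 0, 0, 36, 0, -246, 0, 4311/2, …
ICs: h(0) = 0, h′(0) = 0, h′′(0) = 72, h′′′(0) = 0.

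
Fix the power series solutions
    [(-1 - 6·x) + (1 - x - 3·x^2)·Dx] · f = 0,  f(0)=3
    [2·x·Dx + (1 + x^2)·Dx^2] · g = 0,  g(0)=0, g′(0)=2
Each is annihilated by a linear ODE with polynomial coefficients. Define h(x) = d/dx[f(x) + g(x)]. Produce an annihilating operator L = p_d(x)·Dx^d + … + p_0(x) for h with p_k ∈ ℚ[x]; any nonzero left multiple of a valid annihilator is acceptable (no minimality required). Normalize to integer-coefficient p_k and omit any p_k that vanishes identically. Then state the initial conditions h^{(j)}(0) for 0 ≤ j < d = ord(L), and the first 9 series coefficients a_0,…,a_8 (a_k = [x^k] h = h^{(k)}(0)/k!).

L = (-8 + 32·x + 300·x^2 + 504·x^3 + 1134·x^4 + 162·x^6) + (22 + 148·x + 184·x^2 + 576·x^3 + 441·x^4 + 918·x^5 + 27·x^6 + 162·x^7)·Dx + (-4 - 6·x - 18·x^2 + 60·x^3 + 85·x^4 + 75·x^5 + 126·x^6 + 9·x^7 + 27·x^8)·Dx^2  (order 2).
h: a_k = 5, 24, 61, 228, 602, 1746, 4555, 12192, 31295, …
ICs: h(0) = 5, h′(0) = 24.

f: a_k = 3, 3, 12, 21, 57, 120, 291, 651, 1524, …
g: a_k = 0, 2, 0, -2/3, 0, 2/5, 0, -2/7, 0, …
f+g: L₀ = lclm(L_f,L_g), ord ≤ 1+2.
h₀' ⇒ L via d/dx closure of L₀.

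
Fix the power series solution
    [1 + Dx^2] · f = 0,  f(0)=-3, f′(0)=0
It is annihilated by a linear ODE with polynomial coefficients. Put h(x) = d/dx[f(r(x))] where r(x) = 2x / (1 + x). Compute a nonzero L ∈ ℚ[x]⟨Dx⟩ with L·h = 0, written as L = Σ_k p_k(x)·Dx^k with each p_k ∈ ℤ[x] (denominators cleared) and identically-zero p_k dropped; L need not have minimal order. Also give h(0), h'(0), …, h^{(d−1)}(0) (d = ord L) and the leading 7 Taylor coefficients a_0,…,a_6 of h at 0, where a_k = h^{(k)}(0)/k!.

f: a_k = -3, 0, 3/2, 0, -1/8, 0, 1/240, …
h₀=f(r): pull back L_f along r ⇒ L₀.
h=h₀': d/dx-closure on L₀ ⇒ L.
L = (10 + 12·x + 6·x^2) + (6 + 18·x + 18·x^2 + 6·x^3)·Dx + (1 + 4·x + 6·x^2 + 4·x^3 + x^4)·Dx^2  (order 2).
h: a_k = 0, 12, -36, 64, -80, 308/5, 84/5, …
ICs: h(0) = 0, h′(0) = 12.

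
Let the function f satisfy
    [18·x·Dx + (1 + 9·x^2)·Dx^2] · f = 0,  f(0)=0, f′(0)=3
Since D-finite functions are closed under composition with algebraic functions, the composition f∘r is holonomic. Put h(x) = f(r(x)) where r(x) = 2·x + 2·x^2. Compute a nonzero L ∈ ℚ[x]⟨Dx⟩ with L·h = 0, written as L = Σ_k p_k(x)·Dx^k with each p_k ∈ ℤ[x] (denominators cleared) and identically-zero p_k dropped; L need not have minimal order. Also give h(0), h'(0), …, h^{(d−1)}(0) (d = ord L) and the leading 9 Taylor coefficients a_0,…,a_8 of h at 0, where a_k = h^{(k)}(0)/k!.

f: a_k = 0, 3, 0, -9, 0, 243/5, 0, -2187/7, 0, …
Change of var in L_f (x↦r) gives L₀.
L = (-2 + 72·x + 288·x^2 + 432·x^3 + 216·x^4)·Dx + (1 + 2·x + 36·x^2 + 144·x^3 + 180·x^4 + 72·x^5)·Dx^2  (order 2).
h: a_k = 0, 6, 6, -72, -216, 6696/5, 7704, -171072/7, -264384, …
ICs: h(0) = 0, h′(0) = 6.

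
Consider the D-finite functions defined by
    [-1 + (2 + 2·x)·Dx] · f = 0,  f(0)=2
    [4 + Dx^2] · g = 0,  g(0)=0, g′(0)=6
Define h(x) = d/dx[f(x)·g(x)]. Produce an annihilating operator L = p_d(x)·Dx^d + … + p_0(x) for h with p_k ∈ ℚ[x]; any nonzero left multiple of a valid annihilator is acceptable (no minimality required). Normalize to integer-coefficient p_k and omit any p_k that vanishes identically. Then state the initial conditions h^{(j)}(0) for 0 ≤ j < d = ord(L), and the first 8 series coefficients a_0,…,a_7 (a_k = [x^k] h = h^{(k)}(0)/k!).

L = (413 + 1344·x + 1696·x^2 + 1024·x^3 + 256·x^4) + (-52 - 180·x - 192·x^2 - 64·x^3)·Dx + (76 + 280·x + 396·x^2 + 256·x^3 + 64·x^4)·Dx^2  (order 2).
h: a_k = 12, 12, -57/2, -13, 341/32, 603/160, -7687/3840, -17/1344, …
ICs: h(0) = 12, h′(0) = 12.

f: a_k = 2, 1, -1/4, 1/8, -5/64, 7/128, -21/512, 33/1024, …
g: a_k = 0, 6, 0, -4, 0, 4/5, 0, -8/105, …
f·g: L₀ = L_f ⊗_s L_g, ord ≤ 1·2.
h₀' ⇒ L via d/dx closure of L₀.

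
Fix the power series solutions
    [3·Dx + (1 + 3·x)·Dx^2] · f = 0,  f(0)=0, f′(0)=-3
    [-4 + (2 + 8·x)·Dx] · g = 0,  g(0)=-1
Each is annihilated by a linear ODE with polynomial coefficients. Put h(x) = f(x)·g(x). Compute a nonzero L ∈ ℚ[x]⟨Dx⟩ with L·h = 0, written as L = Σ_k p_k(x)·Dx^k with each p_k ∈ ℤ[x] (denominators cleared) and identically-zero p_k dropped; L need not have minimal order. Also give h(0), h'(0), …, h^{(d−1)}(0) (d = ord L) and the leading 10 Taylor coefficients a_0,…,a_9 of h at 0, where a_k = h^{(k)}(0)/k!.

f: a_k = 0, -3, 9/2, -9, 81/4, -243/5, 243/2, -2187/7, 6561/8, -2187, …
g: a_k = -1, -2, 2, -4, 10, -28, 84, -264, 858, -2860, …
L₀ := L_f ⊗_s L_g (sym. prod.), ord ≤ 2.
L = (6 + 12·x) + (-1 - 4·x)·Dx + (1 + 11·x + 40·x^2 + 48·x^3)·Dx^2  (order 2).
h: a_k = 0, 3, 3/2, -6, 75/4, -579/10, 906/5, -20187/35, 522657/280, -171783/28, …
ICs: h(0) = 0, h′(0) = 3.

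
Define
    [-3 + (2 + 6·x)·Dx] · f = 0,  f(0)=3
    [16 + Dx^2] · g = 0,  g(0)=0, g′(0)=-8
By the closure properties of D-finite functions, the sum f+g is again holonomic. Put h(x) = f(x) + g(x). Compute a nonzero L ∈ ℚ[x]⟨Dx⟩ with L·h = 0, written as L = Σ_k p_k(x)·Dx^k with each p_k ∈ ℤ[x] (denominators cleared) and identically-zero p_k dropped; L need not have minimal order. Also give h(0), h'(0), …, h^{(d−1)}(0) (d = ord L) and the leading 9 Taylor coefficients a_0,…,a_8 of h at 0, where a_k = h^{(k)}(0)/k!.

L = (-4368 - 18432·x - 27648·x^2) + (1760 + 17568·x + 55296·x^2 + 55296·x^3)·Dx + (-273 - 1152·x - 1728·x^2)·Dx^2 + (110 + 1098·x + 3456·x^2 + 3456·x^3)·Dx^3  (order 3).
h: a_k = 3, -7/2, -27/8, 1267/48, -1215/128, 11009/3840, -45927/1024, 72395899/645120, -8444007/32768, …
ICs: h(0) = 3, h′(0) = -7/2, h′′(0) = -27/4.

f: a_k = 3, 9/2, -27/8, 81/16, -1215/128, 5103/256, -45927/1024, 216513/2048, -8444007/32768, …
g: a_k = 0, -8, 0, 64/3, 0, -256/15, 0, 2048/315, 0, …
Sum ⇒ L₀ = lclm(L_f,L_g) in ℚ(x)⟨Dx⟩.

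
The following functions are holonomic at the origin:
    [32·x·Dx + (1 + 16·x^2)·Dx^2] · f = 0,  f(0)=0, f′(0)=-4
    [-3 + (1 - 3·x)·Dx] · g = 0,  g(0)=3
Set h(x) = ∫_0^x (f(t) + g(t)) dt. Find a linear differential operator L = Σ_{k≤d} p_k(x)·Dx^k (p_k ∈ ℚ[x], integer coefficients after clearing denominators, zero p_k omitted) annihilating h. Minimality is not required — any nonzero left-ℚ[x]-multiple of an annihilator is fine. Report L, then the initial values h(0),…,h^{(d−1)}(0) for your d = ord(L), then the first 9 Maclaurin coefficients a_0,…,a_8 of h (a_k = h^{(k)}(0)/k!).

L = (96 - 1152·x - 4608·x^2)·Dx^2 + (-43 + 96·x - 240·x^2 - 4608·x^3)·Dx^3 + (3 + 7·x + 112·x^3 - 768·x^4)·Dx^4  (order 4).
h: a_k = 0, 3, 5/2, 9, 307/12, 243/5, 2621/30, 2187/7, 62311/56, …
ICs: h(0) = 0, h′(0) = 3, h′′(0) = 5, h′′′(0) = 54.

f: a_k = 0, -4, 0, 64/3, 0, -1024/5, 0, 16384/7, 0, …
g: a_k = 3, 9, 27, 81, 243, 729, 2187, 6561, 19683, …
Sum ⇒ L₀ = lclm(L_f,L_g) in ℚ(x)⟨Dx⟩.
h=∫h₀ ⇒ L = L₀·Dx.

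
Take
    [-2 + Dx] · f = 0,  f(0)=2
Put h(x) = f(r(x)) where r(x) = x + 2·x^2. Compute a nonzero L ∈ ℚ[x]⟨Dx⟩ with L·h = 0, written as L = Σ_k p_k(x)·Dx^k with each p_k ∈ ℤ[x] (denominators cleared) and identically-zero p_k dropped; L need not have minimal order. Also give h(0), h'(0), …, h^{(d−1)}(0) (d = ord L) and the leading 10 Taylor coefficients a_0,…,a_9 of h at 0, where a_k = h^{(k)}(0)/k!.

f: a_k = 2, 4, 4, 8/3, 4/3, 8/15, 8/45, 16/315, 4/315, 8/2835, …
Change of var in L_f (x↦r) gives L₀.
L = (-2 - 8·x) + Dx  (order 1).
h: a_k = 2, 4, 12, 56/3, 100/3, 216/5, 2648/45, 20848/315, 7916/105, 42856/567, …
ICs: h(0) = 2.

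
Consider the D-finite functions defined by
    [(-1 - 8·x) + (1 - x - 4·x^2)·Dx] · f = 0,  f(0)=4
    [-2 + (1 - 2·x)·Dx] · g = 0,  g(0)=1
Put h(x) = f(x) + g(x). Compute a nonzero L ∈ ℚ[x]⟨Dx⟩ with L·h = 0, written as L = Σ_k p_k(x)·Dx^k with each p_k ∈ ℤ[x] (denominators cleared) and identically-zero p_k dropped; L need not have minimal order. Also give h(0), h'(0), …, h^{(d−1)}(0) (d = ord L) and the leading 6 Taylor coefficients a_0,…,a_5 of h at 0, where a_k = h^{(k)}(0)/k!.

f: a_k = 4, 4, 20, 36, 116, 260, …
g: a_k = 1, 2, 4, 8, 16, 32, …
L₀ := lclm(L_f,L_g); ord L₀ ≤ 1+1.
L = (12 - 48·x + 192·x^2 - 128·x^3) + (-2 - 96·x^2 + 352·x^3 - 256·x^4)·Dx + (-1 + 11·x - 30·x^2 + 80·x^4 - 64·x^5)·Dx^2  (order 2).
h: a_k = 5, 6, 24, 44, 132, 292, …
ICs: h(0) = 5, h′(0) = 6.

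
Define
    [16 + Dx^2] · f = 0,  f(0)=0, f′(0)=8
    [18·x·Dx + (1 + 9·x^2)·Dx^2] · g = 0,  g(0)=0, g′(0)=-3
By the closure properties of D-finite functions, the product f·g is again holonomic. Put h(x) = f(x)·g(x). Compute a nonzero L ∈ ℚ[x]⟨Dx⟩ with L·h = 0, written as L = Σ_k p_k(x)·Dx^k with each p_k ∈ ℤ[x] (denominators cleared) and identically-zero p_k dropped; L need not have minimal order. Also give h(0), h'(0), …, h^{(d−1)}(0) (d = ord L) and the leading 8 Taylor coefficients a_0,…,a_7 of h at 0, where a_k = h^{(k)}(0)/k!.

L = (20800 + 494784·x^2 + 2923776·x^4 + 11943936·x^6 + 26873856·x^8) + (19584·x + 342144·x^3 + 2239488·x^5 + 6718464·x^7)·Dx + (1700 + 42732·x^2 + 318816·x^4 + 1492992·x^6 + 3359232·x^8)·Dx^2 + (1224·x + 21384·x^3 + 139968·x^5 + 419904·x^7)·Dx^3 + (25 + 738·x^2 + 8505·x^4 + 46656·x^6 + 104976·x^8)·Dx^4  (order 4).
h: a_k = 0, 0, -24, 0, 136, 0, -632, 0, …
ICs: h(0) = 0, h′(0) = 0, h′′(0) = -48, h′′′(0) = 0.

f: a_k = 0, 8, 0, -64/3, 0, 256/15, 0, -2048/315, …
g: a_k = 0, -3, 0, 9, 0, -243/5, 0, 2187/7, …
f·g: L₀ = L_f ⊗_s L_g, ord ≤ 2·2.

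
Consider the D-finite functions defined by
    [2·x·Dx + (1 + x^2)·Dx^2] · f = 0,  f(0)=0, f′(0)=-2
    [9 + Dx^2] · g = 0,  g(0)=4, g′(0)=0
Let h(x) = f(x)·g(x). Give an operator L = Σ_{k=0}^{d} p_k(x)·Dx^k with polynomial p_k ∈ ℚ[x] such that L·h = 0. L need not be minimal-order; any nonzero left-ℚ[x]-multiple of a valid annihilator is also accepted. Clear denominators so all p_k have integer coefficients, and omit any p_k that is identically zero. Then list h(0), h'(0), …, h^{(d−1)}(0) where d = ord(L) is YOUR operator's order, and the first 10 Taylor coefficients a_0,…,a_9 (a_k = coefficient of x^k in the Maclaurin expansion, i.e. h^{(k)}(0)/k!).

f: a_k = 0, -2, 0, 2/3, 0, -2/5, 0, 2/7, 0, -2/9, …
g: a_k = 4, 0, -18, 0, 27/2, 0, -81/20, 0, 729/1120, 0, …
Sym-product of L_f,L_g gives L₀ (≤ ord 4).
L = (1170 + 3834·x^2 + 4779·x^4 + 2916·x^6 + 729·x^8) + (396·x + 1044·x^3 + 972·x^5 + 324·x^7)·Dx + (220 + 768·x^2 + 1026·x^4 + 648·x^6 + 162·x^8)·Dx^2 + (44·x + 116·x^3 + 108·x^5 + 36·x^7)·Dx^3 + (10 + 38·x^2 + 55·x^4 + 36·x^6 + 9·x^8)·Dx^4  (order 4).
h: a_k = 0, -8, 0, 116/3, 0, -203/5, 0, 1781/70, 0, -15557/1008, …
ICs: h(0) = 0, h′(0) = -8, h′′(0) = 0, h′′′(0) = 232.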